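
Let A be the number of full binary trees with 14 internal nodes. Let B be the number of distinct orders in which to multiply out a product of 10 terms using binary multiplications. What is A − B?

Full binary trees with n internal nodes are counted by C_n; here n = 14. So A = C_14 = 2674440.
Parenthesizations of m factors correspond to full binary trees with m leaves, counted by C_{m−1}; m = 10 gives C_9. So B = C_9 = 4862.
A − B = 2674440 − 4862 = 2669578.

2669578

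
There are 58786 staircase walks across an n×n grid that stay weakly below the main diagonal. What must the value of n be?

11

Such diagonal-avoiding paths in an n×n grid are counted by C_n. Since C_11 = 58786, the index is 11.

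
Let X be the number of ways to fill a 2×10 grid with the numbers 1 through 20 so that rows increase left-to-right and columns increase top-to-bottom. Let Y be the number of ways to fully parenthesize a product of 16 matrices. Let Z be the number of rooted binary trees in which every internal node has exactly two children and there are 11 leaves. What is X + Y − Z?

9694845

Standard Young tableaux of shape 2×n are counted by C_n; here n = 10. So X = C_10 = 16796.
Ways to associate a product of 16 factors correspond to binary trees on 16 leaves, so the count is C_15. So Y = C_15 = 9694845.
A full binary tree with L leaves has L−1 internal nodes and is counted by C_{L−1}; L = 11 gives C_10. So Z = C_10 = 16796.
X + Y − Z = 16796 + 9694845 − 16796 = 9694845.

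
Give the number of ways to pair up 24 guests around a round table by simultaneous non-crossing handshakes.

208012

With 24 = 2·12 people, non-crossing handshake pairings are non-crossing perfect matchings on a circle, counted by C_12.
C_12 = C_11 · 2(2·11+1)/(11+2) = 58786 · 46/13 = 208012.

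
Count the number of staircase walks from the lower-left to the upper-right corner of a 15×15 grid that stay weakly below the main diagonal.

Monotone paths in an n×n grid that stay weakly below the diagonal are counted by C_n; here n = 15.
C_15 = C(30,15)/16 = 155117520/16 = 9694845.

9694845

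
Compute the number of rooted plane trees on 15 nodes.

2674440

A rooted plane tree on 15 nodes has 14 edges, and such trees are counted by C_14.
C_14 = C(28,14)/15 = 40116600/15 = 2674440.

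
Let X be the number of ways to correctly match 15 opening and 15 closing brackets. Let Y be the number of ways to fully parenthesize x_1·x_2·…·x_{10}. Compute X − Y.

Balanced strings of n pairs of brackets are counted by C_n; here n = 15. So X = C_15 = 9694845.
Ways to associate a product of 10 factors correspond to binary trees on 10 leaves, so the count is C_9. So Y = C_9 = 4862.
X − Y = 9694845 − 4862 = 9689983.

9689983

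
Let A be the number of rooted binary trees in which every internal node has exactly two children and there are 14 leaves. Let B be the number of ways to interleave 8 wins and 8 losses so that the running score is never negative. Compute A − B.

A full binary tree with L leaves has L−1 internal nodes and is counted by C_{L−1}; L = 14 gives C_13. So A = C_13 = 742900.
Reading a vote for the leader as '(' and for the other as ')' turns such a sequence into a balanced string of 8 pairs, so the count is C_8. So B = C_8 = 1430.
A − B = 742900 − 1430 = 741470.

741470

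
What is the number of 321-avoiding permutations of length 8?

For any fixed pattern of length 3, the pattern-avoiding permutations of [8] number C_8.
C_8 = 1430.

1430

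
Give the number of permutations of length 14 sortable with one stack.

By Knuth's characterisation, the stack-sortable permutations of length 14 are the 231-avoiders, numbering C_14.
C_14 = C_13 · 2(2·13+1)/(13+2) = 742900 · 54/15 = 2674440.

2674440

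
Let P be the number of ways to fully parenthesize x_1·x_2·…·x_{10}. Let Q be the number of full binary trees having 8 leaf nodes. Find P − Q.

Parenthesizations of m factors correspond to full binary trees with m leaves, counted by C_{m−1}; m = 10 gives C_9. So P = C_9 = 4862.
A full binary tree with L leaves has L−1 internal nodes and is counted by C_{L−1}; L = 8 gives C_7. So Q = C_7 = 429.
P − Q = 4862 − 429 = 4433.

4433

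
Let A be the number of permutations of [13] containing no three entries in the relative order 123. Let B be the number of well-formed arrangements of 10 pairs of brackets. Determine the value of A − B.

For any fixed pattern of length 3, the pattern-avoiding permutations of [13] number C_13. So A = C_13 = 742900.
A balanced arrangement of 10 bracket pairs is a Dyck word of semilength 10, so the count is C_10. So B = C_10 = 16796.
A − B = 742900 − 16796 = 726104.

726104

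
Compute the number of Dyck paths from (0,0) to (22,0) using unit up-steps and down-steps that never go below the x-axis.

Dyck paths of semilength n (length 2n) are counted by C_n; here n = 11.
C_11 = C_10 · 2(2·10+1)/(10+2) = 16796 · 42/12 = 58786.

58786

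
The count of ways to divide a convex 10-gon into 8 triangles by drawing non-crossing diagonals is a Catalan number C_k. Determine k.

A convex 10-gon is triangulated into 8 triangles, and the number of such triangulations is the Catalan number C_{10−2} = C_8.

8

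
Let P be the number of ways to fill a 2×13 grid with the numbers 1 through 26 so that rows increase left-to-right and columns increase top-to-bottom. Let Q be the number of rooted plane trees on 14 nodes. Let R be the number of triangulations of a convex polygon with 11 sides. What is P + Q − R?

Standard Young tableaux of shape 2×n are counted by C_n; here n = 13. So P = C_13 = 742900.
A rooted plane tree on 14 nodes has 13 edges, and such trees are counted by C_13. So Q = C_13 = 742900.
The number of triangulations of an 11-gon is the Catalan number C_9 (index = sides − 2). So R = C_9 = 4862.
P + Q − R = 742900 + 742900 − 4862 = 1480938.

1480938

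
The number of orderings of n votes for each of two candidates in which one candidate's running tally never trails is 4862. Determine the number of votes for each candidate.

Such ballot sequences with n votes each are counted by C_n. Since C_9 = 4862, the index is 9.

9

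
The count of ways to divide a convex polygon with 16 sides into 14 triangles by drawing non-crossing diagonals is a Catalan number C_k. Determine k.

A convex 16-gon is triangulated into 14 triangles, and the number of such triangulations is the Catalan number C_{16−2} = C_14.

14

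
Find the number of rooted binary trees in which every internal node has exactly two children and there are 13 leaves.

208012

Full binary trees with 13 leaves have 13−1 = 12 internal nodes, so there are C_12 of them.
C_12 = C(24,12)/13 = 2704156/13 = 208012.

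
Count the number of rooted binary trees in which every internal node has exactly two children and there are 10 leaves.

4862

Full binary trees with 10 leaves have 10−1 = 9 internal nodes, so there are C_9 of them.
C_9 = C(18,9)/10 = 48620/10 = 4862.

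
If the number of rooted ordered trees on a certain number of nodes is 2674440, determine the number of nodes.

15

Rooted ordered trees on m nodes are counted by C_{m−1}. The Catalan number equal to 2674440 is C_14.
So the index is 14, and the number of nodes is 14 + 1 = 15.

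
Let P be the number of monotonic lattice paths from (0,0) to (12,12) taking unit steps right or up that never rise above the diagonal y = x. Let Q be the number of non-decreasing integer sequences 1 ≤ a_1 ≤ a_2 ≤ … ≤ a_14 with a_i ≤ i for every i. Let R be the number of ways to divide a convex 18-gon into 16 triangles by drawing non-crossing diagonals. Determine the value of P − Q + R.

Sub-diagonal monotone paths from (0,0) to (12,12) biject with Dyck paths of semilength 12, giving C_12. So P = C_12 = 208012.
Weakly increasing sequences with a_i ≤ i biject with Dyck paths of semilength 14, so there are C_14. So Q = C_14 = 2674440.
The number of triangulations of an 18-gon is the Catalan number C_16 (index = sides − 2). So R = C_16 = 35357670.
P − Q + R = 208012 − 2674440 + 35357670 = 32891242.

32891242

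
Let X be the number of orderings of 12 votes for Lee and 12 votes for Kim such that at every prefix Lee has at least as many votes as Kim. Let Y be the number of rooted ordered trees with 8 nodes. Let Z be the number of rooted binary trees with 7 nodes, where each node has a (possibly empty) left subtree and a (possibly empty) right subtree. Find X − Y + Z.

208012

Reading a vote for the leader as '(' and for the other as ')' turns such a sequence into a balanced string of 12 pairs, so the count is C_12. So X = C_12 = 208012.
Rooted ordered (plane) trees on m nodes have m−1 edges and are counted by C_{m−1}; m = 8 gives C_7. So Y = C_7 = 429.
There are C_n binary search tree shapes on n keys; with n = 7 that is C_7. So Z = C_7 = 429.
X − Y + Z = 208012 − 429 + 429 = 208012.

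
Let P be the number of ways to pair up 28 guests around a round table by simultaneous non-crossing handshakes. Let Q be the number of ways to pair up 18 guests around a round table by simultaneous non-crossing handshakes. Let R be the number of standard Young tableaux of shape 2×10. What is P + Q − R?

2662506

Non-crossing handshake pairings of 2n people are counted by C_n; 28 people gives n = 14. So P = C_14 = 2674440.
With 18 = 2·9 people, non-crossing handshake pairings are non-crossing perfect matchings on a circle, counted by C_9. So Q = C_9 = 4862.
By the hook-length formula (or a Dyck-path bijection), SYT of shape 2×10 number C_10. So R = C_10 = 16796.
P + Q − R = 2674440 + 4862 − 16796 = 2662506.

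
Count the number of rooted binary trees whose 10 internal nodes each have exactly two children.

Full binary trees with n internal nodes are counted by C_n; here n = 10.
C_10 = C(20,10)/11 = 184756/11 = 16796.

16796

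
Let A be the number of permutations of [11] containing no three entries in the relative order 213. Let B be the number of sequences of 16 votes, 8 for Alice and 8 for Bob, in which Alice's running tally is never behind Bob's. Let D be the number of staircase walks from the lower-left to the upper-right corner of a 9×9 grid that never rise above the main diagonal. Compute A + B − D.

For any fixed pattern of length 3, the pattern-avoiding permutations of [11] number C_11. So A = C_11 = 58786.
Reading a vote for the leader as '(' and for the other as ')' turns such a sequence into a balanced string of 8 pairs, so the count is C_8. So B = C_8 = 1430.
Monotone paths in an n×n grid that stay weakly below the diagonal are counted by C_n; here n = 9. So D = C_9 = 4862.
A + B − D = 58786 + 1430 − 4862 = 55354.

55354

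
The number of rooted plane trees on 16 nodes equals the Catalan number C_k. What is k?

Rooted ordered (plane) trees on m nodes have m−1 edges and are counted by C_{m−1}; m = 16 gives C_15.

15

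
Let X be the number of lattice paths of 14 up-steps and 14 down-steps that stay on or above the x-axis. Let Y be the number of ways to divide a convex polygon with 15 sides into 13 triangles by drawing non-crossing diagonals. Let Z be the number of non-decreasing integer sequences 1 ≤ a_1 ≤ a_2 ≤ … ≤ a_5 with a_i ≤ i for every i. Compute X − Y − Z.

Dyck paths of semilength n (length 2n) are counted by C_n; here n = 14. So X = C_14 = 2674440.
A convex 15-gon is triangulated into 13 triangles, and the number of such triangulations is the Catalan number C_{15−2} = C_13. So Y = C_13 = 742900.
Weakly increasing sequences with a_i ≤ i biject with Dyck paths of semilength 5, so there are C_5. So Z = C_5 = 42.
X − Y − Z = 2674440 − 742900 − 42 = 1931498.

1931498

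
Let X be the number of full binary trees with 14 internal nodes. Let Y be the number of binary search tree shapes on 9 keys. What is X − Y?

Full binary trees with n internal nodes are counted by C_n; here n = 14. So X = C_14 = 2674440.
Rooted binary trees with 9 nodes (each child slot possibly empty) number C_9. So Y = C_9 = 4862.
X − Y = 2674440 − 4862 = 2669578.

2669578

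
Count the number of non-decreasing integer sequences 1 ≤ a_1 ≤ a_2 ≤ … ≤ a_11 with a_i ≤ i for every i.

58786

Such sub-staircase sequences of length n are counted by C_n; here n = 11.
C_11 = 58786.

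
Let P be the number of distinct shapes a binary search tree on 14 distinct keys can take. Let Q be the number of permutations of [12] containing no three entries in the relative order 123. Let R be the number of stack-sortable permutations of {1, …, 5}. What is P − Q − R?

2466386

Binary trees (left/right distinguished) on n nodes are counted by C_n; here n = 14. So P = C_14 = 2674440.
For any fixed pattern of length 3, the pattern-avoiding permutations of [12] number C_12. So Q = C_12 = 208012.
By Knuth's characterisation, the stack-sortable permutations of length 5 are the 231-avoiders, numbering C_5. So R = C_5 = 42.
P − Q − R = 2674440 − 208012 − 42 = 2466386.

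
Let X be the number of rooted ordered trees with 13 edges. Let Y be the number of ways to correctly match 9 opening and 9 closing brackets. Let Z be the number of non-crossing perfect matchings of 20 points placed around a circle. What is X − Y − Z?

A rooted plane tree with 13 edges has 14 nodes, and the count is C_13. So X = C_13 = 742900.
Balanced strings of n pairs of brackets are counted by C_n; here n = 9. So Y = C_9 = 4862.
Non-crossing perfect matchings of 2n points on a circle are counted by C_n; with 20 points, n = 10. So Z = C_10 = 16796.
X − Y − Z = 742900 − 4862 − 16796 = 721242.

721242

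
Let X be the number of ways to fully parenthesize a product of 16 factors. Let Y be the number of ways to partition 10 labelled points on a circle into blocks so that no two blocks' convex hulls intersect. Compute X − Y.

Parenthesizations of m factors correspond to full binary trees with m leaves, counted by C_{m−1}; m = 16 gives C_15. So X = C_15 = 9694845.
Non-crossing partitions of an n-element set are counted by C_n; here n = 10. So Y = C_10 = 16796.
X − Y = 9694845 − 16796 = 9678049.

9678049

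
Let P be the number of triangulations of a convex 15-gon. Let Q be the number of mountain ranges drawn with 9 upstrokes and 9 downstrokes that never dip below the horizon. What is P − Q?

738038

The number of triangulations of a 15-gon is the Catalan number C_13 (index = sides − 2). So P = C_13 = 742900.
A Dyck path with 9 up-steps and 9 down-steps has semilength 9, so there are C_9 of them. So Q = C_9 = 4862.
P − Q = 742900 − 4862 = 738038.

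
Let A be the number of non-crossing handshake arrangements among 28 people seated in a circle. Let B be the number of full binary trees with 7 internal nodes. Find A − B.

2674011

With 28 = 2·14 people, non-crossing handshake pairings are non-crossing perfect matchings on a circle, counted by C_14. So A = C_14 = 2674440.
Full binary trees with n internal nodes are counted by C_n; here n = 7. So B = C_7 = 429.
A − B = 2674440 − 429 = 2674011.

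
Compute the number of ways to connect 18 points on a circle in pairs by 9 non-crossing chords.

4862

Non-crossing perfect matchings of 2n points on a circle are counted by C_n; with 18 points, n = 9.
C_9 = C(18,9)/10 = 48620/10 = 4862.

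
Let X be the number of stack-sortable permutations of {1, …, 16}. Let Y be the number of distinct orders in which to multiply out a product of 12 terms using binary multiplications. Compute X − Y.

35298884

By Knuth's characterisation, the stack-sortable permutations of length 16 are the 231-avoiders, numbering C_16. So X = C_16 = 35357670.
Parenthesizations of m factors correspond to full binary trees with m leaves, counted by C_{m−1}; m = 12 gives C_11. So Y = C_11 = 58786.
X − Y = 35357670 − 58786 = 35298884.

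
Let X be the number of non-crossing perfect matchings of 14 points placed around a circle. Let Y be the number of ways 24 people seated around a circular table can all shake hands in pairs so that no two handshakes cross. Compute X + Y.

Non-crossing perfect matchings of 2n points on a circle are counted by C_n; with 14 points, n = 7. So X = C_7 = 429.
With 24 = 2·12 people, non-crossing handshake pairings are non-crossing perfect matchings on a circle, counted by C_12. So Y = C_12 = 208012.
X + Y = 429 + 208012 = 208441.

208441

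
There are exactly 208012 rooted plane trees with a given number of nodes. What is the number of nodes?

13

Rooted ordered trees on m nodes are counted by C_{m−1}. Since C_12 = 208012, the index is 12.
So the index is 12, and the number of nodes is 12 + 1 = 13.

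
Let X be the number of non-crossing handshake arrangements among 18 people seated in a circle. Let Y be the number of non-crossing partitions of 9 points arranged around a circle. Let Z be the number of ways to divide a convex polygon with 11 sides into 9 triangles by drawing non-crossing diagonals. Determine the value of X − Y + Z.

With 18 = 2·9 people, non-crossing handshake pairings are non-crossing perfect matchings on a circle, counted by C_9. So X = C_9 = 4862.
Non-crossing partitions of an n-element set are counted by C_n; here n = 9. So Y = C_9 = 4862.
The number of triangulations of an 11-gon is the Catalan number C_9 (index = sides − 2). So Z = C_9 = 4862.
X − Y + Z = 4862 − 4862 + 4862 = 4862.

4862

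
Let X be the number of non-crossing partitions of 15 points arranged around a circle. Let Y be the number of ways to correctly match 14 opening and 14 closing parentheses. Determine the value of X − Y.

Non-crossing partitions of an n-element set are counted by C_n; here n = 15. So X = C_15 = 9694845.
Balanced strings of n pairs of brackets are counted by C_n; here n = 14. So Y = C_14 = 2674440.
X − Y = 9694845 − 2674440 = 7020405.

7020405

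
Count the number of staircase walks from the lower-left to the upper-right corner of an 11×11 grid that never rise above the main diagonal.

Monotone paths in an n×n grid that stay weakly below the diagonal are counted by C_n; here n = 11.
C_11 = 58786.

58786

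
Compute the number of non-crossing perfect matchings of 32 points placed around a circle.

35357670

Non-crossing perfect matchings of 2n points on a circle are counted by C_n; with 32 points, n = 16.
C_16 = C_15 · 2(2·15+1)/(15+2) = 9694845 · 62/17 = 35357670.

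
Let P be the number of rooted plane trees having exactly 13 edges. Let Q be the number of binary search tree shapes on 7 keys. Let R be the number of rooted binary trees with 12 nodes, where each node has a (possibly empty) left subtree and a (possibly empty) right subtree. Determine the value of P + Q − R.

A rooted plane tree with 13 edges has 14 nodes, and the count is C_13. So P = C_13 = 742900.
Rooted binary trees with 7 nodes (each child slot possibly empty) number C_7. So Q = C_7 = 429.
There are C_n binary search tree shapes on n keys; with n = 12 that is C_12. So R = C_12 = 208012.
P + Q − R = 742900 + 429 − 208012 = 535317.

535317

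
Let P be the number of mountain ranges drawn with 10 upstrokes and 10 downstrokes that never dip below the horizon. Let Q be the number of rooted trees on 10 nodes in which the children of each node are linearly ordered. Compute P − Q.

A Dyck path with 10 up-steps and 10 down-steps has semilength 10, so there are C_10 of them. So P = C_10 = 16796.
Rooted ordered (plane) trees on m nodes have m−1 edges and are counted by C_{m−1}; m = 10 gives C_9. So Q = C_9 = 4862.
P − Q = 16796 − 4862 = 11934.

11934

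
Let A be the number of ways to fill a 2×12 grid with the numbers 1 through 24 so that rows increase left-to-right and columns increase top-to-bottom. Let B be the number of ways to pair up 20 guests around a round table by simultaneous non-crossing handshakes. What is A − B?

Standard Young tableaux of shape 2×n are counted by C_n; here n = 12. So A = C_12 = 208012.
Non-crossing handshake pairings of 2n people are counted by C_n; 20 people gives n = 10. So B = C_10 = 16796.
A − B = 208012 − 16796 = 191216.

191216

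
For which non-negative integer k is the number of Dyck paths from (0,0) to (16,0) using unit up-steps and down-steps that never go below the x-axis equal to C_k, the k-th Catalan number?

8

Dyck paths of semilength n (length 2n) are counted by C_n; here n = 8.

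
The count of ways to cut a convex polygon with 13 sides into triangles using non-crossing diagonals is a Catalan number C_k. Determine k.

A convex 13-gon is triangulated into 11 triangles, and the number of such triangulations is the Catalan number C_{13−2} = C_11.

11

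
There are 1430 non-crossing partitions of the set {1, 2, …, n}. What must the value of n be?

Non-crossing partitions of [n] are counted by C_n; 1430 = C_8.

8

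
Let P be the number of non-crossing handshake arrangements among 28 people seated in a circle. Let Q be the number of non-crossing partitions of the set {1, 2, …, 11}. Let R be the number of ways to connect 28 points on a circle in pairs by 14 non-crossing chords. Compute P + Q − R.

58786

With 28 = 2·14 people, non-crossing handshake pairings are non-crossing perfect matchings on a circle, counted by C_14. So P = C_14 = 2674440.
Non-crossing partitions of an n-element set are counted by C_n; here n = 11. So Q = C_11 = 58786.
Non-crossing perfect matchings of 2n points on a circle are counted by C_n; with 28 points, n = 14. So R = C_14 = 2674440.
P + Q − R = 2674440 + 58786 − 2674440 = 58786.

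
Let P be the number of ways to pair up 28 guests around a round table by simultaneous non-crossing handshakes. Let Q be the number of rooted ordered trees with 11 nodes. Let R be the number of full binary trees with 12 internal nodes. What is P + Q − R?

Non-crossing handshake pairings of 2n people are counted by C_n; 28 people gives n = 14. So P = C_14 = 2674440.
A rooted plane tree on 11 nodes has 10 edges, and such trees are counted by C_10. So Q = C_10 = 16796.
The number of full binary trees on 12 internal nodes is the Catalan number C_12. So R = C_12 = 208012.
P + Q − R = 2674440 + 16796 − 208012 = 2483224.

2483224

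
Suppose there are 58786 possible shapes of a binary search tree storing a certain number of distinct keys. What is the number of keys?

Binary search tree shapes on n keys are counted by C_n. Since C_11 = 58786, the index is 11.

11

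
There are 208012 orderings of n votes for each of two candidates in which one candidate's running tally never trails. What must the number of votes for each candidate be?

Such ballot sequences with n votes each are counted by C_n. Since C_12 = 208012, the index is 12.

12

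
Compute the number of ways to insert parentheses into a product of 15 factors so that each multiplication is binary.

2674440

Parenthesizations of m factors correspond to full binary trees with m leaves, counted by C_{m−1}; m = 15 gives C_14.
C_14 = C(28,14)/15 = 40116600/15 = 2674440.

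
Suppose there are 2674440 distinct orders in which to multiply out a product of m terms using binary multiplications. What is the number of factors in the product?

Parenthesizations of m factors are counted by C_{m−1}, and C_14 = 2674440.
So the index is 14, and the number of factors is 14 + 1 = 15.

15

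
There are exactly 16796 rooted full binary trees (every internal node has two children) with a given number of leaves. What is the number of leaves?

Full binary trees with L leaves are counted by C_{L−1}; 16796 = C_10.
So the index is 10, and the number of leaves is 10 + 1 = 11.

11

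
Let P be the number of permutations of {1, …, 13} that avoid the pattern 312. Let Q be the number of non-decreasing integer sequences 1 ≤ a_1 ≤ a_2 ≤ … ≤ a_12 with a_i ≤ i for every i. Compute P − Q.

534888

For any fixed pattern of length 3, the pattern-avoiding permutations of [13] number C_13. So P = C_13 = 742900.
Weakly increasing sequences with a_i ≤ i biject with Dyck paths of semilength 12, so there are C_12. So Q = C_12 = 208012.
P − Q = 742900 − 208012 = 534888.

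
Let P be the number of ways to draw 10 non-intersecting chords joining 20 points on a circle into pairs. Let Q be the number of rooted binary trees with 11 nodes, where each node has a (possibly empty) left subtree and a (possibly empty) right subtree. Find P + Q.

75582

Pairing 20 circle points by 10 non-crossing chords gives C_10 matchings. So P = C_10 = 16796.
There are C_n binary search tree shapes on n keys; with n = 11 that is C_11. So Q = C_11 = 58786.
P + Q = 16796 + 58786 = 75582.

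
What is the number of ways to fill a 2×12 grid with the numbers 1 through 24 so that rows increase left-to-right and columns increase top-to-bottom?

208012

By the hook-length formula (or a Dyck-path bijection), SYT of shape 2×12 number C_12.
C_12 = C(24,12)/13 = 2704156/13 = 208012.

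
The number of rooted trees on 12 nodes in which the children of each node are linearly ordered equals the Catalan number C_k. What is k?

11

A rooted plane tree on 12 nodes has 11 edges, and such trees are counted by C_11.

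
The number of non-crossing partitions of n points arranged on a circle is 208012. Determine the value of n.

Non-crossing partitions of [n] are counted by C_n, and C_12 = 208012.

12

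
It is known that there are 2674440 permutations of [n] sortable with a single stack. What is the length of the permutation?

Stack-sortable permutations of [n] are counted by C_n; 2674440 = C_14.

14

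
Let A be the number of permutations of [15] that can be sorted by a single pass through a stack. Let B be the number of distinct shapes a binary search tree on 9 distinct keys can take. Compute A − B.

By Knuth's characterisation, the stack-sortable permutations of length 15 are the 231-avoiders, numbering C_15. So A = C_15 = 9694845.
There are C_n binary search tree shapes on n keys; with n = 9 that is C_9. So B = C_9 = 4862.
A − B = 9694845 − 4862 = 9689983.

9689983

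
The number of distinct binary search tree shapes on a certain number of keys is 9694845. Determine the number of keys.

15

Binary search tree shapes on n keys are counted by C_n. Since C_15 = 9694845, the index is 15.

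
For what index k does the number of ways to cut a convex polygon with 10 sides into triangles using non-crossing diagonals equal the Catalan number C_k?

8

Triangulations of a convex m-gon are counted by C_{m−2}; with m = 10 this is C_8.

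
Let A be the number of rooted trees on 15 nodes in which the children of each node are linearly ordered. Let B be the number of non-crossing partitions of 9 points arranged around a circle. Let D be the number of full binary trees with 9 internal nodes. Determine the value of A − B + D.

Rooted ordered (plane) trees on m nodes have m−1 edges and are counted by C_{m−1}; m = 15 gives C_14. So A = C_14 = 2674440.
Non-crossing partitions of an n-element set are counted by C_n; here n = 9. So B = C_9 = 4862.
Full binary trees with n internal nodes are counted by C_n; here n = 9. So D = C_9 = 4862.
A − B + D = 2674440 − 4862 + 4862 = 2674440.

2674440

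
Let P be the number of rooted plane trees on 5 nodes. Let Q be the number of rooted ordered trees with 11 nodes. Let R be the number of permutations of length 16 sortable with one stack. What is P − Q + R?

35340888

Rooted ordered (plane) trees on m nodes have m−1 edges and are counted by C_{m−1}; m = 5 gives C_4. So P = C_4 = 14.
Rooted ordered (plane) trees on m nodes have m−1 edges and are counted by C_{m−1}; m = 11 gives C_10. So Q = C_10 = 16796.
By Knuth's characterisation, the stack-sortable permutations of length 16 are the 231-avoiders, numbering C_16. So R = C_16 = 35357670.
P − Q + R = 14 − 16796 + 35357670 = 35340888.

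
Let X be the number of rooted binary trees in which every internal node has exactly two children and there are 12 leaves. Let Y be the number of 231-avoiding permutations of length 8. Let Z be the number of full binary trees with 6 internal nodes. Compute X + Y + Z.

A full binary tree with L leaves has L−1 internal nodes and is counted by C_{L−1}; L = 12 gives C_11. So X = C_11 = 58786.
Permutations of [n] avoiding any single length-3 pattern are counted by C_n; here n = 8. So Y = C_8 = 1430.
The number of full binary trees on 6 internal nodes is the Catalan number C_6. So Z = C_6 = 132.
X + Y + Z = 58786 + 1430 + 132 = 60348.

60348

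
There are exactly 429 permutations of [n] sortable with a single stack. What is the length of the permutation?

7

Stack-sortable permutations of [n] are counted by C_n. The Catalan number equal to 429 is C_7.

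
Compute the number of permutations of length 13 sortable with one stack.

Stack-sortable permutations are exactly the 231-avoiding ones, counted by C_n; here n = 13.
C_13 = C(26,13)/14 = 10400600/14 = 742900.

742900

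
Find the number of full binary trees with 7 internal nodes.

429

Full binary trees with n internal nodes are counted by C_n; here n = 7.
C_7 = 429.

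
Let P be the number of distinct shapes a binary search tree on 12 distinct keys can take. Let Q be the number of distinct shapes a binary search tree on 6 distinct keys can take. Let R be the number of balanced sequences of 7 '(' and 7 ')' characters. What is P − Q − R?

Rooted binary trees with 12 nodes (each child slot possibly empty) number C_12. So P = C_12 = 208012.
Binary trees (left/right distinguished) on n nodes are counted by C_n; here n = 6. So Q = C_6 = 132.
With 7 pairs the number of balanced bracket strings is the Catalan number C_7. So R = C_7 = 429.
P − Q − R = 208012 − 132 − 429 = 207451.

207451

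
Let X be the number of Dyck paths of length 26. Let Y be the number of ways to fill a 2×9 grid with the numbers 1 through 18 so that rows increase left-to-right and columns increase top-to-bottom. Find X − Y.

Dyck paths of semilength n (length 2n) are counted by C_n; here n = 13. So X = C_13 = 742900.
By the hook-length formula (or a Dyck-path bijection), SYT of shape 2×9 number C_9. So Y = C_9 = 4862.
X − Y = 742900 − 4862 = 738038.

738038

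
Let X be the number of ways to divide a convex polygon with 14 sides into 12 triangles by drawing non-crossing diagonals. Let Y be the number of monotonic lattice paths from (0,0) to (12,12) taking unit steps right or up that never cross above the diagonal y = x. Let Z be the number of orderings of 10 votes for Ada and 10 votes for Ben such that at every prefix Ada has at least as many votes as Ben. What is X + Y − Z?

The number of triangulations of a 14-gon is the Catalan number C_12 (index = sides − 2). So X = C_12 = 208012.
Monotone paths in an n×n grid that stay weakly below the diagonal are counted by C_n; here n = 12. So Y = C_12 = 208012.
Ballot sequences with n votes each where one side never trails are Dyck words, counted by C_n; here n = 10. So Z = C_10 = 16796.
X + Y − Z = 208012 + 208012 − 16796 = 399228.

399228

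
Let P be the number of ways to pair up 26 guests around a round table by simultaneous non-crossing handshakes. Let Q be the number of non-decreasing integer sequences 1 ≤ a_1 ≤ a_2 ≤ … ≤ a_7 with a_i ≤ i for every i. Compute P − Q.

742471

With 26 = 2·13 people, non-crossing handshake pairings are non-crossing perfect matchings on a circle, counted by C_13. So P = C_13 = 742900.
Weakly increasing sequences with a_i ≤ i biject with Dyck paths of semilength 7, so there are C_7. So Q = C_7 = 429.
P − Q = 742900 − 429 = 742471.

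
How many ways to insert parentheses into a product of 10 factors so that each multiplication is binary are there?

4862

Parenthesizations of m factors correspond to full binary trees with m leaves, counted by C_{m−1}; m = 10 gives C_9.
C_9 = 4862.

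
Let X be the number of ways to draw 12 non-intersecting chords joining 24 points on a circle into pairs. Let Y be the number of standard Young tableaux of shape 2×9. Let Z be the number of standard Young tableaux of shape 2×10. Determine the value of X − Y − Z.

Pairing 24 circle points by 12 non-crossing chords gives C_12 matchings. So X = C_12 = 208012.
Standard Young tableaux of shape 2×n are counted by C_n; here n = 9. So Y = C_9 = 4862.
Standard Young tableaux of shape 2×n are counted by C_n; here n = 10. So Z = C_10 = 16796.
X − Y − Z = 208012 − 4862 − 16796 = 186354.

186354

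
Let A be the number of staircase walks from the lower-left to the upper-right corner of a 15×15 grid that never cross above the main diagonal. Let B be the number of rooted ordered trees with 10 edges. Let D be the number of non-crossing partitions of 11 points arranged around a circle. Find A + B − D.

Sub-diagonal monotone paths from (0,0) to (15,15) biject with Dyck paths of semilength 15, giving C_15. So A = C_15 = 9694845.
Rooted ordered trees with n edges are counted by C_n; here n = 10. So B = C_10 = 16796.
Non-crossing partitions of an n-element set are counted by C_n; here n = 11. So D = C_11 = 58786.
A + B − D = 9694845 + 16796 − 58786 = 9652855.

9652855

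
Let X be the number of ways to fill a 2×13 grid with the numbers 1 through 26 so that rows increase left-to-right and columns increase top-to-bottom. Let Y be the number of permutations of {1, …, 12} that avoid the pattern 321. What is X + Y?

By the hook-length formula (or a Dyck-path bijection), SYT of shape 2×13 number C_13. So X = C_13 = 742900.
For any fixed pattern of length 3, the pattern-avoiding permutations of [12] number C_12. So Y = C_12 = 208012.
X + Y = 742900 + 208012 = 950912.

950912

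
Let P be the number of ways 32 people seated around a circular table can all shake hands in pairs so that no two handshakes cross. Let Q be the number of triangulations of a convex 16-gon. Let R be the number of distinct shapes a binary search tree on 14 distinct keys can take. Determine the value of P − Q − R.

30008790

With 32 = 2·16 people, non-crossing handshake pairings are non-crossing perfect matchings on a circle, counted by C_16. So P = C_16 = 35357670.
The number of triangulations of a 16-gon is the Catalan number C_14 (index = sides − 2). So Q = C_14 = 2674440.
Binary trees (left/right distinguished) on n nodes are counted by C_n; here n = 14. So R = C_14 = 2674440.
P − Q − R = 35357670 − 2674440 − 2674440 = 30008790.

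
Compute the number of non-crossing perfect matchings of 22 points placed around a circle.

58786

Pairing 22 circle points by 11 non-crossing chords gives C_11 matchings.
C_11 = C(22,11)/12 = 705432/12 = 58786.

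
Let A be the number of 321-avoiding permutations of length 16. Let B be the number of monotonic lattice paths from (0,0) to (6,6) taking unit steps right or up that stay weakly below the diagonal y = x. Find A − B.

35357538

Permutations of [n] avoiding any single length-3 pattern are counted by C_n; here n = 16. So A = C_16 = 35357670.
Sub-diagonal monotone paths from (0,0) to (6,6) biject with Dyck paths of semilength 6, giving C_6. So B = C_6 = 132.
A − B = 35357670 − 132 = 35357538.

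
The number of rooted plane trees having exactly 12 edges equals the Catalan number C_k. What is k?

A rooted plane tree with 12 edges has 13 nodes, and the count is C_12.

12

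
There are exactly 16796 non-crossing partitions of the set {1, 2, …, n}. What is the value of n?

10

Non-crossing partitions of [n] are counted by C_n; 16796 = C_10.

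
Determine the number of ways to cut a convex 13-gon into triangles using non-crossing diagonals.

58786

Triangulations of a convex m-gon are counted by C_{m−2}; with m = 13 this is C_11.
C_11 = C_10 · 2(2·10+1)/(10+2) = 16796 · 42/12 = 58786.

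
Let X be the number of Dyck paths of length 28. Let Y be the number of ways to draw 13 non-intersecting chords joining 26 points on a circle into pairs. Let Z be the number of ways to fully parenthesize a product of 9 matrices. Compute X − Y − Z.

A Dyck path with 14 up-steps and 14 down-steps has semilength 14, so there are C_14 of them. So X = C_14 = 2674440.
Non-crossing perfect matchings of 2n points on a circle are counted by C_n; with 26 points, n = 13. So Y = C_13 = 742900.
Ways to associate a product of 9 factors correspond to binary trees on 9 leaves, so the count is C_8. So Z = C_8 = 1430.
X − Y − Z = 2674440 − 742900 − 1430 = 1930110.

1930110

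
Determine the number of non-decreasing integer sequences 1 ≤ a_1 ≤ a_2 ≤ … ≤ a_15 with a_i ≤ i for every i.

9694845

Such sub-staircase sequences of length n are counted by C_n; here n = 15.
C_15 = C_14 · 2(2·14+1)/(14+2) = 2674440 · 58/16 = 9694845.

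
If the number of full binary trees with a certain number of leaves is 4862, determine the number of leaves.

10

Full binary trees with L leaves are counted by C_{L−1}. Since C_9 = 4862, the index is 9.
So the index is 9, and the number of leaves is 9 + 1 = 10.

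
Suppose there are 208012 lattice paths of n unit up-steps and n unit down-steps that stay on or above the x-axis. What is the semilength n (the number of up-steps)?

12

Dyck paths of semilength n are counted by C_n. Since C_12 = 208012, the index is 12.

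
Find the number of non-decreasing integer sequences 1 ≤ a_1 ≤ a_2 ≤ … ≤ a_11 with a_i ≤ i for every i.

58786

Such sub-staircase sequences of length n are counted by C_n; here n = 11.
C_11 = C(22,11)/12 = 705432/12 = 58786.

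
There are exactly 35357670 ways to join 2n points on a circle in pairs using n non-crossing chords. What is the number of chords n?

Non-crossing pairings of 2n points on a circle are counted by C_n, and C_16 = 35357670.

16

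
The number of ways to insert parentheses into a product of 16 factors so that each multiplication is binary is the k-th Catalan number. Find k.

Bracketing 16 factors into binary products is counted by C_{16−1} = C_15.

15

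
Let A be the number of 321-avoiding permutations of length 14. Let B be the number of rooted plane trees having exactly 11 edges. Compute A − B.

2615654

Permutations of [n] avoiding any single length-3 pattern are counted by C_n; here n = 14. So A = C_14 = 2674440.
Rooted ordered trees with n edges are counted by C_n; here n = 11. So B = C_11 = 58786.
A − B = 2674440 − 58786 = 2615654.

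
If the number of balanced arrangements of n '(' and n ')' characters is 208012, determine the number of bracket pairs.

Balanced strings of n bracket-pairs are counted by C_n, and C_12 = 208012.

12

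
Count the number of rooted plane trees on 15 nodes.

2674440

A rooted plane tree on 15 nodes has 14 edges, and such trees are counted by C_14.
C_14 = C(28,14)/15 = 40116600/15 = 2674440.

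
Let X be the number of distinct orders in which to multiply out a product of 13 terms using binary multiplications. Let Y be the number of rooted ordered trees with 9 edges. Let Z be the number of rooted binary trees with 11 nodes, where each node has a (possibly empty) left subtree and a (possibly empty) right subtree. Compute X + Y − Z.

Ways to associate a product of 13 factors correspond to binary trees on 13 leaves, so the count is C_12. So X = C_12 = 208012.
A rooted plane tree with 9 edges has 10 nodes, and the count is C_9. So Y = C_9 = 4862.
Rooted binary trees with 11 nodes (each child slot possibly empty) number C_11. So Z = C_11 = 58786.
X + Y − Z = 208012 + 4862 − 58786 = 154088.

154088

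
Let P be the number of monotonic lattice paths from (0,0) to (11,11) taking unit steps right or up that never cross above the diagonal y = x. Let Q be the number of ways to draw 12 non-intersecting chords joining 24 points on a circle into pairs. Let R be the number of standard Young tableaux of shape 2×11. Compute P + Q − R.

208012

Monotone paths in an n×n grid that stay weakly below the diagonal are counted by C_n; here n = 11. So P = C_11 = 58786.
Pairing 24 circle points by 12 non-crossing chords gives C_12 matchings. So Q = C_12 = 208012.
By the hook-length formula (or a Dyck-path bijection), SYT of shape 2×11 number C_11. So R = C_11 = 58786.
P + Q − R = 58786 + 208012 − 58786 = 208012.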